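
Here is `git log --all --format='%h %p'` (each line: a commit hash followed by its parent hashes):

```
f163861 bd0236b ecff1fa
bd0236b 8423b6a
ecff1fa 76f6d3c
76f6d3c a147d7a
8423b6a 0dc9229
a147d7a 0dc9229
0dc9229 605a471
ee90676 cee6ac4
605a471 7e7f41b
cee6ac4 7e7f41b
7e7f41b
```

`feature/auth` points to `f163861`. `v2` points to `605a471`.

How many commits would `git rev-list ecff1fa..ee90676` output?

Reachable from ee90676: {7e7f41b, cee6ac4, ee90676}.
Reachable from ecff1fa: {0dc9229, 605a471, 76f6d3c, 7e7f41b, a147d7a, ecff1fa}.
In ee90676's history but not ecff1fa's: {cee6ac4, ee90676} — 2 commits.

2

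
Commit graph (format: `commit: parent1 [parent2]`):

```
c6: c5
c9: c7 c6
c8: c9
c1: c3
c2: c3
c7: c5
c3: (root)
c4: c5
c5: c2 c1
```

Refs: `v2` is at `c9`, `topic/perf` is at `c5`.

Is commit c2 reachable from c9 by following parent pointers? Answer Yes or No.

Yes

Ancestors of c9 (commits reachable by following parents): {c1, c2, c3, c5, c6, c7, c9}.
c2 is in that set, so it is an ancestor of c9.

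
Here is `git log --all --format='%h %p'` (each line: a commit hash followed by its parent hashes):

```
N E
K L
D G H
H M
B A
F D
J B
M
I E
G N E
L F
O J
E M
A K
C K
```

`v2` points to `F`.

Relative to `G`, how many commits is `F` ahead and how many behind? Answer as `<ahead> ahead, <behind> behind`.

Reachable from F: {D, E, F, G, H, M, N}.
Reachable from G: {E, G, M, N}.
Only in F's history (ahead): {D, F, H} — 3.
Only in G's history (behind): {} — 0.

3 ahead, 0 behind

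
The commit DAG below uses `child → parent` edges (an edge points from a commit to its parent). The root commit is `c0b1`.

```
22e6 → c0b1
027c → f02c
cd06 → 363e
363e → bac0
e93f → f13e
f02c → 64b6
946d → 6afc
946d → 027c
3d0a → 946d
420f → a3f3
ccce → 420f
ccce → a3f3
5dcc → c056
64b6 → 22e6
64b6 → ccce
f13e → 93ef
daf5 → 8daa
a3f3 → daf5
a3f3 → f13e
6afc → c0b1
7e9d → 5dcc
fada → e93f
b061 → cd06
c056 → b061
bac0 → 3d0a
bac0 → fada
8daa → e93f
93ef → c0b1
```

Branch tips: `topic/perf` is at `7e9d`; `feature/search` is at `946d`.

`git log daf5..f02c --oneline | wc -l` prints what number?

6

Reachable from f02c: {22e6, 420f, 64b6, 8daa, 93ef, a3f3, c0b1, ccce, daf5, e93f, f02c, f13e}.
Reachable from daf5: {8daa, 93ef, c0b1, daf5, e93f, f13e}.
In f02c's history but not daf5's: {22e6, 420f, 64b6, a3f3, ccce, f02c} — 6 commits.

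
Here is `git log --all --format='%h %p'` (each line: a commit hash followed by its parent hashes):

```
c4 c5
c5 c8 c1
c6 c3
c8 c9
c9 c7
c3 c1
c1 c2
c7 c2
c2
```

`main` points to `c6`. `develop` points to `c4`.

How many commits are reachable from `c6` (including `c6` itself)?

4

Walking parent pointers from c6: reachable set = {c1, c2, c3, c6}.
That is 4 commits.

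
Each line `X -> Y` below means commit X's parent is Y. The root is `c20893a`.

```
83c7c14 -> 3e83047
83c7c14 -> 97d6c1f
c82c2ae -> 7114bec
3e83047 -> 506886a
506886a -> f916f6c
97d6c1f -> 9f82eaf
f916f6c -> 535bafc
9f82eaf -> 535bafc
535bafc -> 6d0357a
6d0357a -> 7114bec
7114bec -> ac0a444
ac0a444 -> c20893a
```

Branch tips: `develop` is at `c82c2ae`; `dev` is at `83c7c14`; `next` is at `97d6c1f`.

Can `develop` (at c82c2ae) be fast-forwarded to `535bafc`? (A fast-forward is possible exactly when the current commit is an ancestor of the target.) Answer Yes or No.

A fast-forward from c82c2ae to 535bafc is possible iff c82c2ae is an ancestor of 535bafc.
Ancestors of 535bafc: {535bafc, 6d0357a, 7114bec, ac0a444, c20893a}.
c82c2ae is not among them, so fast-forward is not possible.

No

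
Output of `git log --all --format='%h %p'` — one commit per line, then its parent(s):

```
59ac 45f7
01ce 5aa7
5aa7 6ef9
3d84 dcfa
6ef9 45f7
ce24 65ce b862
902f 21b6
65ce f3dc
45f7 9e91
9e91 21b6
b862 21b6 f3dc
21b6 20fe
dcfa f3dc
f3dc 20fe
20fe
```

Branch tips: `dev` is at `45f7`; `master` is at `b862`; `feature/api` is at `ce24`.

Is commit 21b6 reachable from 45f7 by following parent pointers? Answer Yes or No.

Ancestors of 45f7 (commits reachable by following parents): {20fe, 21b6, 45f7, 9e91}.
21b6 is in that set, so it is an ancestor of 45f7.

Yes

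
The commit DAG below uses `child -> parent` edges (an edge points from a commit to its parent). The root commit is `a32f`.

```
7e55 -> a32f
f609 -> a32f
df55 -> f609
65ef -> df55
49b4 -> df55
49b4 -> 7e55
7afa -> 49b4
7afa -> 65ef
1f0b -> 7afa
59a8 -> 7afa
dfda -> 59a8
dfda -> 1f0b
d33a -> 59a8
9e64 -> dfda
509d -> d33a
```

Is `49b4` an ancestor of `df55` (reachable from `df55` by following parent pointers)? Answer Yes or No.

No

Ancestors of df55: {a32f, df55, f609}.
49b4 is not in that set, so it is not an ancestor of df55.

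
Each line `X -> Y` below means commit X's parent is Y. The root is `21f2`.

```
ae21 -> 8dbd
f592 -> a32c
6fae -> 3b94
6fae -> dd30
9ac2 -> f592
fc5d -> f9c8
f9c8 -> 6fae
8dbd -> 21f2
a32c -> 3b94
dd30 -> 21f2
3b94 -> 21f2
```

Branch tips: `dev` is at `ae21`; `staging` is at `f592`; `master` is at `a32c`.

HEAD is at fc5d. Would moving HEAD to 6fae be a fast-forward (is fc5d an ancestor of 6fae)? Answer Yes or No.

No

A fast-forward from fc5d to 6fae is possible iff fc5d is an ancestor of 6fae.
Ancestors of 6fae: {21f2, 3b94, 6fae, dd30}.
fc5d is not among them, so fast-forward is not possible.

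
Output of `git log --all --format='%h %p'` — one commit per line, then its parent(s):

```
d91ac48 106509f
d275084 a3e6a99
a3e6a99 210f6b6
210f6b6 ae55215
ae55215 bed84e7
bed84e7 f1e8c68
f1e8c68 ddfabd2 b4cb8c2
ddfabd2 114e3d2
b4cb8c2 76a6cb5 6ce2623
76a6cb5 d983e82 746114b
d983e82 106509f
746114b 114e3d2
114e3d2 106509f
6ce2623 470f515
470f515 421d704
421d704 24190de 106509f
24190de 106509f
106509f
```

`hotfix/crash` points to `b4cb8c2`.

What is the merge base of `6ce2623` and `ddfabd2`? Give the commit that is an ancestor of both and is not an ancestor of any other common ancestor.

Ancestors of 6ce2623: {106509f, 24190de, 421d704, 470f515, 6ce2623}.
Ancestors of ddfabd2: {106509f, 114e3d2, ddfabd2}.
Common ancestors: {106509f}.
The only common ancestor is 106509f, so it is the merge base.

106509f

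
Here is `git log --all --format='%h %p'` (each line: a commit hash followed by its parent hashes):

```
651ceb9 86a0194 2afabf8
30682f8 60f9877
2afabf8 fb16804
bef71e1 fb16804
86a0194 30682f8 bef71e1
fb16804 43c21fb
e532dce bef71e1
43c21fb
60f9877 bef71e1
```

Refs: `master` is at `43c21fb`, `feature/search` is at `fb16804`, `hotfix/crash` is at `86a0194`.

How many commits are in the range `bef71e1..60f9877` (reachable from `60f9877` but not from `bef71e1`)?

Reachable from 60f9877: {43c21fb, 60f9877, bef71e1, fb16804}.
Reachable from bef71e1: {43c21fb, bef71e1, fb16804}.
In 60f9877's history but not bef71e1's: {60f9877} — 1 commit.

1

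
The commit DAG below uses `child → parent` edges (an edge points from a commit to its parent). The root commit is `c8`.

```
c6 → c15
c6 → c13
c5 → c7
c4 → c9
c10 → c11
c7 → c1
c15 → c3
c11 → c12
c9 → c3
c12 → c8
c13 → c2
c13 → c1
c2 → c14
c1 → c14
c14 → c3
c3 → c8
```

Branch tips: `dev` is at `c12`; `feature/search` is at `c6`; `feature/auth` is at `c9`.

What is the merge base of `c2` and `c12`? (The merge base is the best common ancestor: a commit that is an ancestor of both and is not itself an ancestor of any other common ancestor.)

Ancestors of c2: {c14, c2, c3, c8}.
Ancestors of c12: {c12, c8}.
Common ancestors: {c8}.
The only common ancestor is c8, so it is the merge base.

c8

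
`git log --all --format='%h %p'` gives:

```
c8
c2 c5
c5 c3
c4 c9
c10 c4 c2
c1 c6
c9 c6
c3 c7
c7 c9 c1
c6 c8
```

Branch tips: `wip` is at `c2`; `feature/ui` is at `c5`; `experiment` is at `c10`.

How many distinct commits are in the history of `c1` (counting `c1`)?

3

Walking parent pointers from c1: reachable set = {c1, c6, c8}.
That is 3 commits.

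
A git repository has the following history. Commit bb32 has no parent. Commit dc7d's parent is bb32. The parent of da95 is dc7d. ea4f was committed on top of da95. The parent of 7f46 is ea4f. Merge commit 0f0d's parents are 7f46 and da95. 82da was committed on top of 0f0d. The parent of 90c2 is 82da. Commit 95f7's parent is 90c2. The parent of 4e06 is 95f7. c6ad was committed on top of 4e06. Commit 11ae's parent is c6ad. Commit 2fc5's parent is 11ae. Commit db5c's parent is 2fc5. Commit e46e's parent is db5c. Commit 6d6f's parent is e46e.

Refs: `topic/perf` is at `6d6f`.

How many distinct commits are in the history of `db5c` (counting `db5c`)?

14

Walking parent pointers from db5c: reachable set = {0f0d, 11ae, 2fc5, 4e06, 7f46, 82da, 90c2, 95f7, bb32, c6ad, da95, db5c, dc7d, ea4f}.
That is 14 commits.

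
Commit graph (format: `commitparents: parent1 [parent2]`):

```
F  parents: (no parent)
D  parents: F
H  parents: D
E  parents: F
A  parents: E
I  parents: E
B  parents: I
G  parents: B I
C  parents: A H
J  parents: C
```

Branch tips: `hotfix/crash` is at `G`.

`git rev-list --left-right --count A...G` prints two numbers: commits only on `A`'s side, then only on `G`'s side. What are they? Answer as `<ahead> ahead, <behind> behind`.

1 ahead, 3 behind

Reachable from A: {A, E, F}.
Reachable from G: {B, E, F, G, I}.
Only in A's history (ahead): {A} — 1.
Only in G's history (behind): {B, G, I} — 3.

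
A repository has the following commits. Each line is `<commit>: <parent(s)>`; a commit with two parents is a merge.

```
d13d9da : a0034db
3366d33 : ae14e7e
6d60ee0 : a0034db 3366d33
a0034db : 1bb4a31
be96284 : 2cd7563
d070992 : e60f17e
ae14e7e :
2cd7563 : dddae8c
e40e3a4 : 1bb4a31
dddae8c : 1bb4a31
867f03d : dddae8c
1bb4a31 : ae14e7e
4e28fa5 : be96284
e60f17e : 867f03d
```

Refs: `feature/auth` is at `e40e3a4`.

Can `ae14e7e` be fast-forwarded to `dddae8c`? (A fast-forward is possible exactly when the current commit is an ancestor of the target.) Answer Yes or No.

Yes

A fast-forward from ae14e7e to dddae8c is possible iff ae14e7e is an ancestor of dddae8c.
Ancestors of dddae8c: {1bb4a31, ae14e7e, dddae8c}.
ae14e7e is among them, so fast-forward is possible.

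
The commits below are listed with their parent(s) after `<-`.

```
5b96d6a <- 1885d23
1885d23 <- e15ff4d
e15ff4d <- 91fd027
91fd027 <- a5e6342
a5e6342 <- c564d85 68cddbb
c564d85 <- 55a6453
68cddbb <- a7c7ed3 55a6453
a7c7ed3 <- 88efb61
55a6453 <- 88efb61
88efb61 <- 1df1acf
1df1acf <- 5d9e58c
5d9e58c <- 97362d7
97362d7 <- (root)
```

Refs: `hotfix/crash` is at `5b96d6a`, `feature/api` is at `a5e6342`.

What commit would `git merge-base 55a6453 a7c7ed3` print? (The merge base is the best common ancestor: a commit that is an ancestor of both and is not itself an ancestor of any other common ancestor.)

Ancestors of 55a6453: {1df1acf, 55a6453, 5d9e58c, 88efb61, 97362d7}.
Ancestors of a7c7ed3: {1df1acf, 5d9e58c, 88efb61, 97362d7, a7c7ed3}.
Common ancestors: {1df1acf, 5d9e58c, 88efb61, 97362d7}.
Among these, 88efb61 is not an ancestor of any other common ancestor — it is the merge base.

88efb61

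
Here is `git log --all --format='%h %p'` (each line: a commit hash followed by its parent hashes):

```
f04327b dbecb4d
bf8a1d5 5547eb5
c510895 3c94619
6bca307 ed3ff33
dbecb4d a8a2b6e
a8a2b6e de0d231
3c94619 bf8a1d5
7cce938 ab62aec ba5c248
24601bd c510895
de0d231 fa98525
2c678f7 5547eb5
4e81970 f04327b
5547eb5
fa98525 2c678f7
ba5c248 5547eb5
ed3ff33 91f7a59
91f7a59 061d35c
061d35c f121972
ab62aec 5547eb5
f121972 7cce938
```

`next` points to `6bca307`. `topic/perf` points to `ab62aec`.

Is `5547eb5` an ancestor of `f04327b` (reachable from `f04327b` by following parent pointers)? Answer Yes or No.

Ancestors of f04327b (commits reachable by following parents): {2c678f7, 5547eb5, a8a2b6e, dbecb4d, de0d231, f04327b, fa98525}.
5547eb5 is in that set, so it is an ancestor of f04327b.

Yes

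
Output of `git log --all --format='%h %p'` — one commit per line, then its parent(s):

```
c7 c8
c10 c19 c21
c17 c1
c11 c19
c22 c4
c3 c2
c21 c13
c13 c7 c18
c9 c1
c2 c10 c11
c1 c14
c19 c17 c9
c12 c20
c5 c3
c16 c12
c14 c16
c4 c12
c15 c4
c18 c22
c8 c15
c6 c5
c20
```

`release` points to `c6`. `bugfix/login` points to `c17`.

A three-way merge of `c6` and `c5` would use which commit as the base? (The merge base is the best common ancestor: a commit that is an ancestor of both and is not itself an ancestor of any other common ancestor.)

c5

Ancestors of c6: {c1, c10, c11, c12, c13, c14, c15, c16, c17, c18, c19, c2, c20, c21, c22, c3, c4, c5, c6, c7, c8, c9}.
Ancestors of c5: {c1, c10, c11, c12, c13, c14, c15, c16, c17, c18, c19, c2, c20, c21, c22, c3, c4, c5, c7, c8, c9}.
Common ancestors: {c1, c10, c11, c12, c13, c14, c15, c16, c17, c18, c19, c2, c20, c21, c22, c3, c4, c5, c7, c8, c9}.
Among these, c5 is not an ancestor of any other common ancestor — it is the merge base.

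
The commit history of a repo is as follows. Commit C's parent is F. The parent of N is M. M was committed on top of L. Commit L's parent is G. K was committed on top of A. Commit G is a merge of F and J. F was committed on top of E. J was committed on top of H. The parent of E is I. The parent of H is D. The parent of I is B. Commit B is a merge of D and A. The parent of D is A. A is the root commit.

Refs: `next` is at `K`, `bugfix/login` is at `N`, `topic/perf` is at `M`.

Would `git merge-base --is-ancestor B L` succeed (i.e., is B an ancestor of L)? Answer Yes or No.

Ancestors of L (commits reachable by following parents): {A, B, D, E, F, G, H, I, J, L}.
B is in that set, so it is an ancestor of L.

Yes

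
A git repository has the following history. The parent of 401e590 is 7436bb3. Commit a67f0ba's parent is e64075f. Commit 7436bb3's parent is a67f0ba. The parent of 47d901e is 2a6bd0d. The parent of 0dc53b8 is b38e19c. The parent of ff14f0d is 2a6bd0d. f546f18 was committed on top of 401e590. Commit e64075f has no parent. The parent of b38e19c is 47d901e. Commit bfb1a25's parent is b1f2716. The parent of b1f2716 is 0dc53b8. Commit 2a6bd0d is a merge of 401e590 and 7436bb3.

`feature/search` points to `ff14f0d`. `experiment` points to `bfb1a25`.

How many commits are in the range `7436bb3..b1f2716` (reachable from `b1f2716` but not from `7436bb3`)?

6

Reachable from b1f2716: {0dc53b8, 2a6bd0d, 401e590, 47d901e, 7436bb3, a67f0ba, b1f2716, b38e19c, e64075f}.
Reachable from 7436bb3: {7436bb3, a67f0ba, e64075f}.
In b1f2716's history but not 7436bb3's: {0dc53b8, 2a6bd0d, 401e590, 47d901e, b1f2716, b38e19c} — 6 commits.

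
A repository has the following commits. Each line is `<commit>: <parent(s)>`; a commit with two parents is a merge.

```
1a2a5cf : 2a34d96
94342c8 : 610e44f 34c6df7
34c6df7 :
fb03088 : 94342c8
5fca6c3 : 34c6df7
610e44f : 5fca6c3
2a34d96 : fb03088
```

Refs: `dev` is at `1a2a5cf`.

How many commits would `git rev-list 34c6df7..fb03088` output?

Reachable from fb03088: {34c6df7, 5fca6c3, 610e44f, 94342c8, fb03088}.
Reachable from 34c6df7: {34c6df7}.
In fb03088's history but not 34c6df7's: {5fca6c3, 610e44f, 94342c8, fb03088} — 4 commits.

4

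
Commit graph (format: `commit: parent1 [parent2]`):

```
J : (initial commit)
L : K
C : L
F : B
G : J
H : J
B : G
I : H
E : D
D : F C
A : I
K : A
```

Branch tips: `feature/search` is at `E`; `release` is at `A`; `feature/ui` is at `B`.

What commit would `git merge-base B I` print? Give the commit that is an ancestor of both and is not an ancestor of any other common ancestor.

J

Ancestors of B: {B, G, J}.
Ancestors of I: {H, I, J}.
Common ancestors: {J}.
The only common ancestor is J, so it is the merge base.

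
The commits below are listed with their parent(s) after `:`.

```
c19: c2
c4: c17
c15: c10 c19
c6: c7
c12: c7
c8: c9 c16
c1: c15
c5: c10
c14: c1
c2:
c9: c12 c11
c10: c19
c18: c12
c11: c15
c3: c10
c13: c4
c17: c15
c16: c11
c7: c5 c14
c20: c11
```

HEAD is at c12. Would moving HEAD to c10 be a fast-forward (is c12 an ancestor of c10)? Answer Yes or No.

No

A fast-forward from c12 to c10 is possible iff c12 is an ancestor of c10.
Ancestors of c10: {c10, c19, c2}.
c12 is not among them, so fast-forward is not possible.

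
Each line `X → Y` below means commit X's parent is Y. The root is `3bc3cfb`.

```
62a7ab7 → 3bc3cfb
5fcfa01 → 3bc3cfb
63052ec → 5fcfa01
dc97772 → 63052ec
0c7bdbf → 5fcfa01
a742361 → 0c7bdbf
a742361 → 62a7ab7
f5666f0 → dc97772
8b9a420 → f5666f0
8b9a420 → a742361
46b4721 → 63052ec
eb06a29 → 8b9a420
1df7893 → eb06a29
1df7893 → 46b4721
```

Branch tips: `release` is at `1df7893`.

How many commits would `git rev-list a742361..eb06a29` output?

Reachable from eb06a29: {0c7bdbf, 3bc3cfb, 5fcfa01, 62a7ab7, 63052ec, 8b9a420, a742361, dc97772, eb06a29, f5666f0}.
Reachable from a742361: {0c7bdbf, 3bc3cfb, 5fcfa01, 62a7ab7, a742361}.
In eb06a29's history but not a742361's: {63052ec, 8b9a420, dc97772, eb06a29, f5666f0} — 5 commits.

5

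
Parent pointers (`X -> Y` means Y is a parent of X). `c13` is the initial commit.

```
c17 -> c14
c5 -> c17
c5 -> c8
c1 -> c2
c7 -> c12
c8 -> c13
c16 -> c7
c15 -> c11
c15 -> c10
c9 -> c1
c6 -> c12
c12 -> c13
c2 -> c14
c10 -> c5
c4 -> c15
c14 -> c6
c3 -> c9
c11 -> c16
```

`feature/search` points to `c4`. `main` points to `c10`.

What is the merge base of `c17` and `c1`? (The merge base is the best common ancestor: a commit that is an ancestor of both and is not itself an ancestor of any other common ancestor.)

Ancestors of c17: {c12, c13, c14, c17, c6}.
Ancestors of c1: {c1, c12, c13, c14, c2, c6}.
Common ancestors: {c12, c13, c14, c6}.
Among these, c14 is not an ancestor of any other common ancestor — it is the merge base.

c14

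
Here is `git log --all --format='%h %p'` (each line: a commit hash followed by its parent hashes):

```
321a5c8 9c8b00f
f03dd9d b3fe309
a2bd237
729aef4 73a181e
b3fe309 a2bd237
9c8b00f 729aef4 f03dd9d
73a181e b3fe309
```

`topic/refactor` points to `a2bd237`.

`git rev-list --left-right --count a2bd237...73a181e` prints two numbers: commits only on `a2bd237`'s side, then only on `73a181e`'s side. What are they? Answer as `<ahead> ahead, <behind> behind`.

0 ahead, 2 behind

Reachable from a2bd237: {a2bd237}.
Reachable from 73a181e: {73a181e, a2bd237, b3fe309}.
Only in a2bd237's history (ahead): {} — 0.
Only in 73a181e's history (behind): {73a181e, b3fe309} — 2.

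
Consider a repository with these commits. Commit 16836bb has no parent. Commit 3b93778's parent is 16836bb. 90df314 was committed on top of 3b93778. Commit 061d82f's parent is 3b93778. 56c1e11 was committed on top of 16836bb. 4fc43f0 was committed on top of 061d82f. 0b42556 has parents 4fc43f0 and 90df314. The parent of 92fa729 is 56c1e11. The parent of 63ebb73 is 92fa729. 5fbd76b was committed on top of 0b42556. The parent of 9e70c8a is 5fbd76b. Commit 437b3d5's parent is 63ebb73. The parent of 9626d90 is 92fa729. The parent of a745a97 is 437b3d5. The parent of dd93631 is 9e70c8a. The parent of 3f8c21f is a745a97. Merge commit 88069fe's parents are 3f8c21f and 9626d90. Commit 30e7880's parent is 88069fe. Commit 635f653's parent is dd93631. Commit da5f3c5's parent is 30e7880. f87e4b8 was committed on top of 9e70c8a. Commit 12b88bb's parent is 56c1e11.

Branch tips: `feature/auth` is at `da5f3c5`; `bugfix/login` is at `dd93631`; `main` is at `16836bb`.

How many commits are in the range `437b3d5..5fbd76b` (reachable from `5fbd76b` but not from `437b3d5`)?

Reachable from 5fbd76b: {061d82f, 0b42556, 16836bb, 3b93778, 4fc43f0, 5fbd76b, 90df314}.
Reachable from 437b3d5: {16836bb, 437b3d5, 56c1e11, 63ebb73, 92fa729}.
In 5fbd76b's history but not 437b3d5's: {061d82f, 0b42556, 3b93778, 4fc43f0, 5fbd76b, 90df314} — 6 commits.

6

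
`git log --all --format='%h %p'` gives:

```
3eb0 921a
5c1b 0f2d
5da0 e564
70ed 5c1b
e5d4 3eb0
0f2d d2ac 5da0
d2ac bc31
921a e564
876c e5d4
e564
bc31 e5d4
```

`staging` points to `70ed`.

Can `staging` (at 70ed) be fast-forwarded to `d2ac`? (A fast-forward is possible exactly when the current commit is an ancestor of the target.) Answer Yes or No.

A fast-forward from 70ed to d2ac is possible iff 70ed is an ancestor of d2ac.
Ancestors of d2ac: {3eb0, 921a, bc31, d2ac, e564, e5d4}.
70ed is not among them, so fast-forward is not possible.

No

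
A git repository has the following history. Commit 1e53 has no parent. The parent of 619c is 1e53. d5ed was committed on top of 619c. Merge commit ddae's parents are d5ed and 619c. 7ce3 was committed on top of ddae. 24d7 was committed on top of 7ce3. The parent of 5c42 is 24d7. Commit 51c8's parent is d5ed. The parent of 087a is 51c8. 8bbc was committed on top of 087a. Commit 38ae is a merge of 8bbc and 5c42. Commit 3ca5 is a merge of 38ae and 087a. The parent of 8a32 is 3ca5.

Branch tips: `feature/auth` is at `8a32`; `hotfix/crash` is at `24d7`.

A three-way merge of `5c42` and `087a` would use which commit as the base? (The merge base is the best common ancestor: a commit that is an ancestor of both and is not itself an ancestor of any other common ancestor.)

Ancestors of 5c42: {1e53, 24d7, 5c42, 619c, 7ce3, d5ed, ddae}.
Ancestors of 087a: {087a, 1e53, 51c8, 619c, d5ed}.
Common ancestors: {1e53, 619c, d5ed}.
Among these, d5ed is not an ancestor of any other common ancestor — it is the merge base.

d5ed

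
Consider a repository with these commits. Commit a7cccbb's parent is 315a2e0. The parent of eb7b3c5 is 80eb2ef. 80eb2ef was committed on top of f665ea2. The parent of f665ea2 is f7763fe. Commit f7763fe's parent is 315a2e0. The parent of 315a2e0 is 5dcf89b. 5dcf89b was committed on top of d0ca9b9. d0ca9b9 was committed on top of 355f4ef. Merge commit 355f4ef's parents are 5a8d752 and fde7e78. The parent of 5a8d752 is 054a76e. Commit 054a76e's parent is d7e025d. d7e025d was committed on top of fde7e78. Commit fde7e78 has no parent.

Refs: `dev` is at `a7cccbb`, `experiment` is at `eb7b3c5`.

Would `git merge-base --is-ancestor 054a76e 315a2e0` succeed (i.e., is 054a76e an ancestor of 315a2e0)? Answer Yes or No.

Yes

Ancestors of 315a2e0 (commits reachable by following parents): {054a76e, 315a2e0, 355f4ef, 5a8d752, 5dcf89b, d0ca9b9, d7e025d, fde7e78}.
054a76e is in that set, so it is an ancestor of 315a2e0.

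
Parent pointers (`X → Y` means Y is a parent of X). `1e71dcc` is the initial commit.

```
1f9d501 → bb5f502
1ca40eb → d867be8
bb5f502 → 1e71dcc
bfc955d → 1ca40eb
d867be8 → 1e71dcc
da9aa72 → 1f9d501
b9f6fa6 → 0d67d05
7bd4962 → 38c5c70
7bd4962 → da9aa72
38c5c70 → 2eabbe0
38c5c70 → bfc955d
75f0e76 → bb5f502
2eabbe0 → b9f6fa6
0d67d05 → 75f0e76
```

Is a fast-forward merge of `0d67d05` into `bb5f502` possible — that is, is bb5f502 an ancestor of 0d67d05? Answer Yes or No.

Yes

A fast-forward from bb5f502 to 0d67d05 is possible iff bb5f502 is an ancestor of 0d67d05.
Ancestors of 0d67d05: {0d67d05, 1e71dcc, 75f0e76, bb5f502}.
bb5f502 is among them, so fast-forward is possible.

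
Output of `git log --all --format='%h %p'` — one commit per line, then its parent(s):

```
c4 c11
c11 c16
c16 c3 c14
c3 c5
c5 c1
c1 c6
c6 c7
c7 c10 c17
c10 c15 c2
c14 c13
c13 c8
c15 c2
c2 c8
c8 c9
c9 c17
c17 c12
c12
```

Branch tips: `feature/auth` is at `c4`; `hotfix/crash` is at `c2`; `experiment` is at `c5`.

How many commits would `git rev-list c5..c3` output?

1

Reachable from c3: {c1, c10, c12, c15, c17, c2, c3, c5, c6, c7, c8, c9}.
Reachable from c5: {c1, c10, c12, c15, c17, c2, c5, c6, c7, c8, c9}.
In c3's history but not c5's: {c3} — 1 commit.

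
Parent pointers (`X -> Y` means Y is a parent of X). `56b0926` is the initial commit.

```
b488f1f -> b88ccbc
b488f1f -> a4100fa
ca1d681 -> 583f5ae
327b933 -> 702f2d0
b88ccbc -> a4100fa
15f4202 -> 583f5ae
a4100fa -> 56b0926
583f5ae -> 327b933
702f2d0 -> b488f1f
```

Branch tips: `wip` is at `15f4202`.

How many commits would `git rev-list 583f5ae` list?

7

Walking parent pointers from 583f5ae: reachable set = {327b933, 56b0926, 583f5ae, 702f2d0, a4100fa, b488f1f, b88ccbc}.
That is 7 commits.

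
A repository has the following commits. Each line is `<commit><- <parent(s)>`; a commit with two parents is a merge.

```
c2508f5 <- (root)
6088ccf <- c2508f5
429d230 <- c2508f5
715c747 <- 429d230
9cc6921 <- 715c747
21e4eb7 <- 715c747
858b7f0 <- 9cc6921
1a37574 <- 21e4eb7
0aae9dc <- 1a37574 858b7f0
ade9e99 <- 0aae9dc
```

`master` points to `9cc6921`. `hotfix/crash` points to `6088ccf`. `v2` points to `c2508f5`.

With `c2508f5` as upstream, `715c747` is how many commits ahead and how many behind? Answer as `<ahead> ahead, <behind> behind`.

Reachable from 715c747: {429d230, 715c747, c2508f5}.
Reachable from c2508f5: {c2508f5}.
Only in 715c747's history (ahead): {429d230, 715c747} — 2.
Only in c2508f5's history (behind): {} — 0.

2 ahead, 0 behind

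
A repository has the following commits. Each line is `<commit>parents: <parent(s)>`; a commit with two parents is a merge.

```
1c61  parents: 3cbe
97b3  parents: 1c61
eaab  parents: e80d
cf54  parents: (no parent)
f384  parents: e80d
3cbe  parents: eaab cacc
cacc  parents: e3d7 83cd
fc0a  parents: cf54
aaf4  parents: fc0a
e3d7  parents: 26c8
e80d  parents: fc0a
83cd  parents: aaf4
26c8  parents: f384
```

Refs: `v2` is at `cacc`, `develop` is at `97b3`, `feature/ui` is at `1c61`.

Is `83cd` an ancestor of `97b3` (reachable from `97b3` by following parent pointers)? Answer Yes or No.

Yes

Ancestors of 97b3 (commits reachable by following parents): {1c61, 26c8, 3cbe, 83cd, 97b3, aaf4, cacc, cf54, e3d7, e80d, eaab, f384, fc0a}.
83cd is in that set, so it is an ancestor of 97b3.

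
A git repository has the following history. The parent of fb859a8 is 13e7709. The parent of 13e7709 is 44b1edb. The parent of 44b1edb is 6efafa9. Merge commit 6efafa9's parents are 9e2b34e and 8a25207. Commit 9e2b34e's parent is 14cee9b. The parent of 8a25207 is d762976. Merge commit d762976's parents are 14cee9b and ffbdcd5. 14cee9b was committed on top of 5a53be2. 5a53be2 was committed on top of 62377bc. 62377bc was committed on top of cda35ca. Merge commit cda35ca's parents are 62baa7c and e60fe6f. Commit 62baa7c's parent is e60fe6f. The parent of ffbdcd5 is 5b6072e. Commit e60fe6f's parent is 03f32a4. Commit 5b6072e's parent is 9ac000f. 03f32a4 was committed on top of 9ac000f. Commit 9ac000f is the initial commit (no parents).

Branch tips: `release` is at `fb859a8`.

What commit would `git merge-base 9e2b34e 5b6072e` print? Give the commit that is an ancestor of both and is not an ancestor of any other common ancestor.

9ac000f

Ancestors of 9e2b34e: {03f32a4, 14cee9b, 5a53be2, 62377bc, 62baa7c, 9ac000f, 9e2b34e, cda35ca, e60fe6f}.
Ancestors of 5b6072e: {5b6072e, 9ac000f}.
Common ancestors: {9ac000f}.
The only common ancestor is 9ac000f, so it is the merge base.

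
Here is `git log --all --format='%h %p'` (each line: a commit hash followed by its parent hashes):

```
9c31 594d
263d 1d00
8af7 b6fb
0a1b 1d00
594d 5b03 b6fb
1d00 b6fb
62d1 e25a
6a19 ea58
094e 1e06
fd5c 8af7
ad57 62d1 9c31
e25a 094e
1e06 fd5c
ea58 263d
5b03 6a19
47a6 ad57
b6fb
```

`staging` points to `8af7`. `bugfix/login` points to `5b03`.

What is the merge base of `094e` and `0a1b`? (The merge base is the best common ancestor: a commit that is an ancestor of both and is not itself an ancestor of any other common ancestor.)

b6fb

Ancestors of 094e: {094e, 1e06, 8af7, b6fb, fd5c}.
Ancestors of 0a1b: {0a1b, 1d00, b6fb}.
Common ancestors: {b6fb}.
The only common ancestor is b6fb, so it is the merge base.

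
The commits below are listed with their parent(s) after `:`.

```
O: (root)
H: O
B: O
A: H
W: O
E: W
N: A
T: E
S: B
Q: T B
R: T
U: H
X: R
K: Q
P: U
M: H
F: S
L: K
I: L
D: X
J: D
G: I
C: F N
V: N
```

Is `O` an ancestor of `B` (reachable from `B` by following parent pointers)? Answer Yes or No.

Yes

Ancestors of B (commits reachable by following parents): {B, O}.
O is in that set, so it is an ancestor of B.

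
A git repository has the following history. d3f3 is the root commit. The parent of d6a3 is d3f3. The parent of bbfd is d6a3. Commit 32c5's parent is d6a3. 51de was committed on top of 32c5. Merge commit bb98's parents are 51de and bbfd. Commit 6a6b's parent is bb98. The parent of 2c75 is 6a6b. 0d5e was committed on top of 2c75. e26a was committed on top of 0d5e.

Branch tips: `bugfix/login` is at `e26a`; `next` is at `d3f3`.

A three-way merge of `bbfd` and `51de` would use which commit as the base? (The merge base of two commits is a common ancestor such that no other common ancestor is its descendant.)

d6a3

Ancestors of bbfd: {bbfd, d3f3, d6a3}.
Ancestors of 51de: {32c5, 51de, d3f3, d6a3}.
Common ancestors: {d3f3, d6a3}.
Among these, d6a3 is not an ancestor of any other common ancestor — it is the merge base.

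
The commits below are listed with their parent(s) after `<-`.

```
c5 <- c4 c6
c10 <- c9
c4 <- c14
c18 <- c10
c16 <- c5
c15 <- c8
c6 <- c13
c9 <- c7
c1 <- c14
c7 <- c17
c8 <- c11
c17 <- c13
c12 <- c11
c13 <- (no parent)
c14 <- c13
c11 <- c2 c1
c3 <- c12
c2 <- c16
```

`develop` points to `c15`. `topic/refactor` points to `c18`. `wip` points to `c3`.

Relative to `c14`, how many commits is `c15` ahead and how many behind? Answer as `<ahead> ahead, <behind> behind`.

Reachable from c15: {c1, c11, c13, c14, c15, c16, c2, c4, c5, c6, c8}.
Reachable from c14: {c13, c14}.
Only in c15's history (ahead): {c1, c11, c15, c16, c2, c4, c5, c6, c8} — 9.
Only in c14's history (behind): {} — 0.

9 ahead, 0 behind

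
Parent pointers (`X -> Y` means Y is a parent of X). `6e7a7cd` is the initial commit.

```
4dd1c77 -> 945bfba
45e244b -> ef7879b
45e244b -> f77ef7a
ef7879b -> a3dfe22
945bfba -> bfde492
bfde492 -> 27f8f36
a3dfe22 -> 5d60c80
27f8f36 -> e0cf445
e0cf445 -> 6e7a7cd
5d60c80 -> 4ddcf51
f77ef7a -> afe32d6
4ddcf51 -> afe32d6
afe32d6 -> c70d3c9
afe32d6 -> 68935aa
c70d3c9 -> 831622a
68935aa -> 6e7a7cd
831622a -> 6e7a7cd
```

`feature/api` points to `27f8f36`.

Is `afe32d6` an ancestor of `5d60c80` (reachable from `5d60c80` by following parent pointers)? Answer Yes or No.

Yes

Ancestors of 5d60c80 (commits reachable by following parents): {4ddcf51, 5d60c80, 68935aa, 6e7a7cd, 831622a, afe32d6, c70d3c9}.
afe32d6 is in that set, so it is an ancestor of 5d60c80.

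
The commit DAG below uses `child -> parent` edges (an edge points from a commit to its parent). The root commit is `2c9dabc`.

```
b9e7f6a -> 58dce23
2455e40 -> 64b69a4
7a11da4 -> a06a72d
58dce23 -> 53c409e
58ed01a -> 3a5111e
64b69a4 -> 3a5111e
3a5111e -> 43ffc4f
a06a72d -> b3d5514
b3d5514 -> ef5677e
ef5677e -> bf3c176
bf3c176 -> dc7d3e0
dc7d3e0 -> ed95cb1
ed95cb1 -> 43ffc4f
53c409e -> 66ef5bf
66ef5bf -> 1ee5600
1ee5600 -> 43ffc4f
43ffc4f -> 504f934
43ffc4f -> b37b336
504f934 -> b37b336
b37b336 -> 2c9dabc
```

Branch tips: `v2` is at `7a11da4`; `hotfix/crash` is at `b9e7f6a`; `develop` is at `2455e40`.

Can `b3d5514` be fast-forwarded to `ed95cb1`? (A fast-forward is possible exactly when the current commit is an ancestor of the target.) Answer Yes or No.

A fast-forward from b3d5514 to ed95cb1 is possible iff b3d5514 is an ancestor of ed95cb1.
Ancestors of ed95cb1: {2c9dabc, 43ffc4f, 504f934, b37b336, ed95cb1}.
b3d5514 is not among them, so fast-forward is not possible.

No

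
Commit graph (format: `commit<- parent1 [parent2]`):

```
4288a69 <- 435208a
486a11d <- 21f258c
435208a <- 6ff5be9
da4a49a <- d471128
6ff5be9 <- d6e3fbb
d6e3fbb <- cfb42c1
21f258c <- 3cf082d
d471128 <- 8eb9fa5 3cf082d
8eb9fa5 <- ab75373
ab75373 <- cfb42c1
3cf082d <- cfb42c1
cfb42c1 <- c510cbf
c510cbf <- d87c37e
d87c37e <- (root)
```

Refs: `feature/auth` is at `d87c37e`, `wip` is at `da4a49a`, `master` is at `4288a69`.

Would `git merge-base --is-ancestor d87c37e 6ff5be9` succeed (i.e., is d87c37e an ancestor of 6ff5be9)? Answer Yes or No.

Ancestors of 6ff5be9 (commits reachable by following parents): {6ff5be9, c510cbf, cfb42c1, d6e3fbb, d87c37e}.
d87c37e is in that set, so it is an ancestor of 6ff5be9.

Yes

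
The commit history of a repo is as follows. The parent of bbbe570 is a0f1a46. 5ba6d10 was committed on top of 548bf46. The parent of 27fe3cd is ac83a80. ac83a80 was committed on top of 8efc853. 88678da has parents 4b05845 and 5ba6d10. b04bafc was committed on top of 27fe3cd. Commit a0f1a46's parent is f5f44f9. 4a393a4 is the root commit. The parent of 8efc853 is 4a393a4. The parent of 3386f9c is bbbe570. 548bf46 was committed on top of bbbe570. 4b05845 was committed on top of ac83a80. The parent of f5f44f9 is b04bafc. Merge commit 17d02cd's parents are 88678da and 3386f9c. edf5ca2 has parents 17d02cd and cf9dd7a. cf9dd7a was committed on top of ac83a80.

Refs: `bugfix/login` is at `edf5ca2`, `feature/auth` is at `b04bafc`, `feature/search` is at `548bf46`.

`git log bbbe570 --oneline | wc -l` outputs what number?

Walking parent pointers from bbbe570: reachable set = {27fe3cd, 4a393a4, 8efc853, a0f1a46, ac83a80, b04bafc, bbbe570, f5f44f9}.
That is 8 commits.

8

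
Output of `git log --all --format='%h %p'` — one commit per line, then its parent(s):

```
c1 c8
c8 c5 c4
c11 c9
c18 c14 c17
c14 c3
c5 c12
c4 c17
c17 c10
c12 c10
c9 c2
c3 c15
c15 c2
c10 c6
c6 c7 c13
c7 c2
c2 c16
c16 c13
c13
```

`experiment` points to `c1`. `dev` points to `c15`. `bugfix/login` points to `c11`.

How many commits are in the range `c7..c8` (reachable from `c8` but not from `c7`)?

7

Reachable from c8: {c10, c12, c13, c16, c17, c2, c4, c5, c6, c7, c8}.
Reachable from c7: {c13, c16, c2, c7}.
In c8's history but not c7's: {c10, c12, c17, c4, c5, c6, c8} — 7 commits.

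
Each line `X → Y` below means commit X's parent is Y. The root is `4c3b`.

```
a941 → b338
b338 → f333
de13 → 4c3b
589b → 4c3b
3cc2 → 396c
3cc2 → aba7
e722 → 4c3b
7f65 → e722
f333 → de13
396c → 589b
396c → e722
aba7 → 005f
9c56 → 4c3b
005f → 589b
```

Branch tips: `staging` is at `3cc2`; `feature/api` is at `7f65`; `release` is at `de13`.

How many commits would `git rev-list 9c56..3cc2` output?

Reachable from 3cc2: {005f, 396c, 3cc2, 4c3b, 589b, aba7, e722}.
Reachable from 9c56: {4c3b, 9c56}.
In 3cc2's history but not 9c56's: {005f, 396c, 3cc2, 589b, aba7, e722} — 6 commits.

6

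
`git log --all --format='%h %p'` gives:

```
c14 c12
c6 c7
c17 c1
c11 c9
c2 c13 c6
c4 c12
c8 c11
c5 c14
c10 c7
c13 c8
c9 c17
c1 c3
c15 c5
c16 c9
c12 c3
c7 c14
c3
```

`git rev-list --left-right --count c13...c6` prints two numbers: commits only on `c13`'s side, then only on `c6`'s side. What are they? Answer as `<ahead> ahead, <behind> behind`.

Reachable from c13: {c1, c11, c13, c17, c3, c8, c9}.
Reachable from c6: {c12, c14, c3, c6, c7}.
Only in c13's history (ahead): {c1, c11, c13, c17, c8, c9} — 6.
Only in c6's history (behind): {c12, c14, c6, c7} — 4.

6 ahead, 4 behind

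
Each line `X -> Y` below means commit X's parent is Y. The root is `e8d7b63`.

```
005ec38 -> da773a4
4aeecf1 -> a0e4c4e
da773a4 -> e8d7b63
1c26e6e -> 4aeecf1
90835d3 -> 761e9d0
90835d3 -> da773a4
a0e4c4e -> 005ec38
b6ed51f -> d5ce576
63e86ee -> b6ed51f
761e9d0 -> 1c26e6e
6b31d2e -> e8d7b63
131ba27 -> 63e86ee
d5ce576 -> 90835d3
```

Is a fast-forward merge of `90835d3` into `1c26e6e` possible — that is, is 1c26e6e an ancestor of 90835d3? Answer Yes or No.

Yes

A fast-forward from 1c26e6e to 90835d3 is possible iff 1c26e6e is an ancestor of 90835d3.
Ancestors of 90835d3: {005ec38, 1c26e6e, 4aeecf1, 761e9d0, 90835d3, a0e4c4e, da773a4, e8d7b63}.
1c26e6e is among them, so fast-forward is possible.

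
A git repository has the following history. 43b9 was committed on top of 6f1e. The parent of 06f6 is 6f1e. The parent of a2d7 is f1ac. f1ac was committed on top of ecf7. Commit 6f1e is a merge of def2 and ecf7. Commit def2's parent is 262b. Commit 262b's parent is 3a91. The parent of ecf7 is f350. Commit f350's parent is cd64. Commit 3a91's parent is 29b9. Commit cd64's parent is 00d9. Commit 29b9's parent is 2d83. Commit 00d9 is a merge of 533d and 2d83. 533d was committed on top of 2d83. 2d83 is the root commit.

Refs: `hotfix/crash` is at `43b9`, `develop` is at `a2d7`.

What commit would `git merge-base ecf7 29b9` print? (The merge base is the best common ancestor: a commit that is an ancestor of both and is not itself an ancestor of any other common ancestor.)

Ancestors of ecf7: {00d9, 2d83, 533d, cd64, ecf7, f350}.
Ancestors of 29b9: {29b9, 2d83}.
Common ancestors: {2d83}.
The only common ancestor is 2d83, so it is the merge base.

2d83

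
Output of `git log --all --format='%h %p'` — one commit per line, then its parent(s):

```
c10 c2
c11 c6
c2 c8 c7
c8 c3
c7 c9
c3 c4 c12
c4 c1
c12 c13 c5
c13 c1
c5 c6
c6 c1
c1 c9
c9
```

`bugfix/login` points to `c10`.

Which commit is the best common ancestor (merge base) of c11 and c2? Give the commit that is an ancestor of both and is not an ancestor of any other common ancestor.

c6

Ancestors of c11: {c1, c11, c6, c9}.
Ancestors of c2: {c1, c12, c13, c2, c3, c4, c5, c6, c7, c8, c9}.
Common ancestors: {c1, c6, c9}.
Among these, c6 is not an ancestor of any other common ancestor — it is the merge base.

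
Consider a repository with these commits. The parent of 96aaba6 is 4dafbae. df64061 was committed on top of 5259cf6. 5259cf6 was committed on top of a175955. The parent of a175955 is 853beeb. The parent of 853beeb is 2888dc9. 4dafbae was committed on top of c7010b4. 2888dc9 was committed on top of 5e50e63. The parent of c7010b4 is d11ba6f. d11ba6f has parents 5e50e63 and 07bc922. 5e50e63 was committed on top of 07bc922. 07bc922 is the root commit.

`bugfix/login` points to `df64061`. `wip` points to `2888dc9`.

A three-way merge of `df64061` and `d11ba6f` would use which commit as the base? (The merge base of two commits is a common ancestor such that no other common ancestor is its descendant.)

Ancestors of df64061: {07bc922, 2888dc9, 5259cf6, 5e50e63, 853beeb, a175955, df64061}.
Ancestors of d11ba6f: {07bc922, 5e50e63, d11ba6f}.
Common ancestors: {07bc922, 5e50e63}.
Among these, 5e50e63 is not an ancestor of any other common ancestor — it is the merge base.

5e50e63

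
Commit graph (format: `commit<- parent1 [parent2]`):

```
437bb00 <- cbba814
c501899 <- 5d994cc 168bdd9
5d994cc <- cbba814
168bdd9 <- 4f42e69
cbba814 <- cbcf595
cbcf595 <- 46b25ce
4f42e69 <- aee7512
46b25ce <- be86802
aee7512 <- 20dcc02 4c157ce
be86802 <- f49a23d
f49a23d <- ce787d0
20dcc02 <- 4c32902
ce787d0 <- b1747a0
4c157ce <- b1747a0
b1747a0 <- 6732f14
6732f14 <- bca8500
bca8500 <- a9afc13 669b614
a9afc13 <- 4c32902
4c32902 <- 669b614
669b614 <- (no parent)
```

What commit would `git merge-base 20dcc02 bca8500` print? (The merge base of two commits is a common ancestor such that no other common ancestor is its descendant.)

4c32902

Ancestors of 20dcc02: {20dcc02, 4c32902, 669b614}.
Ancestors of bca8500: {4c32902, 669b614, a9afc13, bca8500}.
Common ancestors: {4c32902, 669b614}.
Among these, 4c32902 is not an ancestor of any other common ancestor — it is the merge base.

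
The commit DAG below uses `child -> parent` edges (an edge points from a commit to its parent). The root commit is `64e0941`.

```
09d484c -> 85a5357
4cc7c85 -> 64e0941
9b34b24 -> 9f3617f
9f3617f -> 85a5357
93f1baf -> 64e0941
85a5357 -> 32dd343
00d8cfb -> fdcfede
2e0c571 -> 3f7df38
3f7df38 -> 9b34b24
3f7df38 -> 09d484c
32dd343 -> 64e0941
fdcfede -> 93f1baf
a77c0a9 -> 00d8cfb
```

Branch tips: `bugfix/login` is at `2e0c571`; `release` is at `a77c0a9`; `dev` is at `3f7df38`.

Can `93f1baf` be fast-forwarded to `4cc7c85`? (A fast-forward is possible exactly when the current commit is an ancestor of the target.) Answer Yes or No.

A fast-forward from 93f1baf to 4cc7c85 is possible iff 93f1baf is an ancestor of 4cc7c85.
Ancestors of 4cc7c85: {4cc7c85, 64e0941}.
93f1baf is not among them, so fast-forward is not possible.

No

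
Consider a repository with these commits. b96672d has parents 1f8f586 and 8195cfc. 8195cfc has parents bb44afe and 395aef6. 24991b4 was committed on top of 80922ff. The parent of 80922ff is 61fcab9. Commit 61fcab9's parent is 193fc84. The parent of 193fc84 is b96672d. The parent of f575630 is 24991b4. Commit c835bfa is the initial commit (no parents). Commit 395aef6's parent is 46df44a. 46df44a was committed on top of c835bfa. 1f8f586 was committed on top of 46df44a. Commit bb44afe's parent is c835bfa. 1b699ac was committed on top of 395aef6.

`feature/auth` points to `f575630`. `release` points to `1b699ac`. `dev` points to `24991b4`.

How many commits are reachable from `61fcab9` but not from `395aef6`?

Reachable from 61fcab9: {193fc84, 1f8f586, 395aef6, 46df44a, 61fcab9, 8195cfc, b96672d, bb44afe, c835bfa}.
Reachable from 395aef6: {395aef6, 46df44a, c835bfa}.
In 61fcab9's history but not 395aef6's: {193fc84, 1f8f586, 61fcab9, 8195cfc, b96672d, bb44afe} — 6 commits.

6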